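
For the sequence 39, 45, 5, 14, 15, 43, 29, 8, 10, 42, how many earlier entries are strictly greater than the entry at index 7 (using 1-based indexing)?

3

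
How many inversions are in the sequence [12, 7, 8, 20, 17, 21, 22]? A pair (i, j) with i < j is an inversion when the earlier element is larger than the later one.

3

Out-of-order index pairs (0-indexed):
(0,1): 12 > 7
(0,2): 12 > 8
(3,4): 20 > 17
That's 3 pairs.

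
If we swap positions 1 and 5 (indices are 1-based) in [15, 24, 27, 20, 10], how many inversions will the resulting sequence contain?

Positions 1 and 5 hold 15 and 10; after swapping, the array is [10, 24, 27, 20, 15].
Sweep left to right; for each value list the smaller values that follow it:
10: 0
24: 2
27: 2
20: 1
15: 0
Sum: 0 + 2 + 2 + 1 + 0 = 5

5 inversions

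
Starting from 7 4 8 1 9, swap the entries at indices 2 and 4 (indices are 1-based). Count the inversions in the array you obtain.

Positions 2 and 4 hold 4 and 1; after swapping, the array is [7, 1, 8, 4, 9].
Element-by-element contributions:
7: 2
1: 0
8: 1
4: 0
9: 0
Sum: 2 + 0 + 1 + 0 + 0 = 3

Inversions: 3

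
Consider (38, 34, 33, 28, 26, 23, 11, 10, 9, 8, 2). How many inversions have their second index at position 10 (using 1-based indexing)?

9

The element at index 10 is 8.
Elements before it: 38, 34, 33, 28, 26, 23, 11, 10, 9
Those larger than 8: 38, 34, 33, 28, 26, 23, 11, 10, 9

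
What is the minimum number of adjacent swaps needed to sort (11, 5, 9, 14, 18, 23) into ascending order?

Each adjacent swap fixes exactly one inversion, so the minimum swap count equals the number of inversions.
Count inversions — for each element, later elements that are smaller:
11: 5, 9 → 2
5: none → 0
9: none → 0
14: none → 0
18: none → 0
23: none → 0
Total inversions: 2 + 0 + 0 + 0 + 0 + 0 = 2

Adjacent swaps: 2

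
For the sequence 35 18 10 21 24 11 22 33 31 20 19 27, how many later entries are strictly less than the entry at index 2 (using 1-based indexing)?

The element at index 2 is 18.
Elements after it: 10, 21, 24, 11, 22, 33, 31, 20, 19, 27
Those smaller than 18: 10, 11

2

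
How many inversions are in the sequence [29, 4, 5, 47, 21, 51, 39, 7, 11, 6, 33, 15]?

32 inversions

Count, for each position, how many later elements it exceeds:
29 → 4, 5, 21, 7, 11, 6, 15 → 7
4 → none → 0
5 → none → 0
47 → 21, 39, 7, 11, 6, 33, 15 → 7
21 → 7, 11, 6, 15 → 4
51 → 39, 7, 11, 6, 33, 15 → 6
39 → 7, 11, 6, 33, 15 → 5
7 → 6 → 1
11 → 6 → 1
6 → none → 0
33 → 15 → 1
15 → none → 0
Sum: 7 + 0 + 0 + 7 + 4 + 6 + 5 + 1 + 1 + 0 + 1 + 0 = 32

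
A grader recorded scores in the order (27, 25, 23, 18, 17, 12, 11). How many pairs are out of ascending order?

Element-by-element contributions:
27 → 25, 23, 18, 17, 12, 11 → 6
25 → 23, 18, 17, 12, 11 → 5
23 → 18, 17, 12, 11 → 4
18 → 17, 12, 11 → 3
17 → 12, 11 → 2
12 → 11 → 1
11 → none → 0
Sum: 6 + 5 + 4 + 3 + 2 + 1 + 0 = 21

There are 21 out-of-order pairs.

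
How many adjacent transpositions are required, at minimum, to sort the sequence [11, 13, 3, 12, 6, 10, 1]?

The minimum number of adjacent swaps to sort an array equals its inversion count, since every such swap removes exactly one inversion.
Count inversions — for each element, later elements that are smaller:
11: 3, 6, 10, 1 → 4
13: 3, 12, 6, 10, 1 → 5
3: 1 → 1
12: 6, 10, 1 → 3
6: 1 → 1
10: 1 → 1
1: none → 0
Total inversions: 4 + 5 + 1 + 3 + 1 + 1 + 0 = 15

15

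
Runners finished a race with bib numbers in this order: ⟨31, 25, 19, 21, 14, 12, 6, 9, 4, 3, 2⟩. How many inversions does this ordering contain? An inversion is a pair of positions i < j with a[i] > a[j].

Element-by-element contributions:
31 → 25, 19, 21, 14, 12, 6, 9, 4, 3, 2 → 10
25 → 19, 21, 14, 12, 6, 9, 4, 3, 2 → 9
19 → 14, 12, 6, 9, 4, 3, 2 → 7
21 → 14, 12, 6, 9, 4, 3, 2 → 7
14 → 12, 6, 9, 4, 3, 2 → 6
12 → 6, 9, 4, 3, 2 → 5
6 → 4, 3, 2 → 3
9 → 4, 3, 2 → 3
4 → 3, 2 → 2
3 → 2 → 1
2 → none → 0
Sum: 10 + 9 + 7 + 7 + 6 + 5 + 3 + 3 + 2 + 1 + 0 = 53

53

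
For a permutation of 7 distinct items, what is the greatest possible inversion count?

21

The maximum occurs when the array is in strictly decreasing order: every one of the C(7, 2) pairs is inverted.
C(7, 2) = 7·6/2 = 21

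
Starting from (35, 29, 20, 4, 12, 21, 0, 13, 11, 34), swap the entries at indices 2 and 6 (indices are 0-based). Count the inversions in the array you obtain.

Positions 2 and 6 hold 20 and 0; after swapping, the array is [35, 29, 0, 4, 12, 21, 20, 13, 11, 34].
Count, for each position, how many later elements it exceeds:
35 → 29, 0, 4, 12, 21, 20, 13, 11, 34 → 9
29 → 0, 4, 12, 21, 20, 13, 11 → 7
0 → none → 0
4 → none → 0
12 → 11 → 1
21 → 20, 13, 11 → 3
20 → 13, 11 → 2
13 → 11 → 1
11 → none → 0
34 → none → 0
Sum: 9 + 7 + 0 + 0 + 1 + 3 + 2 + 1 + 0 + 0 = 23

23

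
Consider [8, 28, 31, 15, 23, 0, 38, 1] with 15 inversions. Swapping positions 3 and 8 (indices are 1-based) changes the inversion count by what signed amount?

-5

Positions 3 and 8 hold 31 and 1; after swapping, the array is [8, 28, 1, 15, 23, 0, 38, 31].
Sweep left to right; for each value list the smaller values that follow it:
8: 2
28: 4
1: 1
15: 1
23: 1
0: 0
38: 1
31: 0
Sum: 2 + 4 + 1 + 1 + 1 + 0 + 1 + 0 = 10
Change: 10 − 15 = -5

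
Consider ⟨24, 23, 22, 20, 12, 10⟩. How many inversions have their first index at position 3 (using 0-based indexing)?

2

The element at index 3 is 20.
Elements after it: 12, 10
Those smaller than 20: 12, 10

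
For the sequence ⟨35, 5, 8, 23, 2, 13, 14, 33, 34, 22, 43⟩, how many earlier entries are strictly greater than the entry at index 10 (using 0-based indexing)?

The element at index 10 is 43.
Elements before it: 35, 5, 8, 23, 2, 13, 14, 33, 34, 22
None of them are larger than 43.

0 such elements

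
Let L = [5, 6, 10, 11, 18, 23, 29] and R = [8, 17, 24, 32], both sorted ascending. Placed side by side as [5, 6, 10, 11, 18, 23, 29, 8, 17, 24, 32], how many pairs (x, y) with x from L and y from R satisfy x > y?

Take each right-half value and tally the left-half values above it:
r = 8: 10, 11, 18, 23, 29 → 5
r = 17: 18, 23, 29 → 3
r = 24: 29 → 1
r = 32: none → 0
Cross-inversions: 5 + 3 + 1 + 0 = 9

9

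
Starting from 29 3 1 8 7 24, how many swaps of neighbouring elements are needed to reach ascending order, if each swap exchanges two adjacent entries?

Minimum adjacent swaps = number of inversions (each swap of adjacent out-of-order elements removes one inversion and no swap can remove more).
Count inversions — for each element, later elements that are smaller:
29: 3, 1, 8, 7, 24 → 5
3: 1 → 1
1: none → 0
8: 7 → 1
7: none → 0
24: none → 0
Total inversions: 5 + 1 + 0 + 1 + 0 + 0 = 7

7 adjacent swaps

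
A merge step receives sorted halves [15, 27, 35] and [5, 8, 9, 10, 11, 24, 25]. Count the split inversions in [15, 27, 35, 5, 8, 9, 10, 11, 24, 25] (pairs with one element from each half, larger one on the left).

Take each right-half value and tally the left-half values above it:
r = 5: 15, 27, 35 → 3
r = 8: 15, 27, 35 → 3
r = 9: 15, 27, 35 → 3
r = 10: 15, 27, 35 → 3
r = 11: 15, 27, 35 → 3
r = 24: 27, 35 → 2
r = 25: 27, 35 → 2
Cross-inversions: 3 + 3 + 3 + 3 + 3 + 2 + 2 = 19

19 cross-inversions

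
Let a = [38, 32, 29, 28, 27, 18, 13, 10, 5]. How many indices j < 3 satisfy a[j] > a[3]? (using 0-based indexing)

The element at index 3 is 28.
Elements before it: 38, 32, 29
Those larger than 28: 38, 32, 29

3 such elements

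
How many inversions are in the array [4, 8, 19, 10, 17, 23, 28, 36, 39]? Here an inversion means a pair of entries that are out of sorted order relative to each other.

Element-by-element contributions:
4: 0
8: 0
19: 2
10: 0
17: 0
23: 0
28: 0
36: 0
39: 0
Sum: 0 + 0 + 2 + 0 + 0 + 0 + 0 + 0 + 0 = 2

Inversions: 2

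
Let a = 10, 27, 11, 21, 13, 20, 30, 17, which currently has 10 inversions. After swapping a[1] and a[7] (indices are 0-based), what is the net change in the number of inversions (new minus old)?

-5

Positions 1 and 7 hold 27 and 17; after swapping, the array is [10, 17, 11, 21, 13, 20, 30, 27].
Element-by-element contributions:
10 → none → 0
17 → 11, 13 → 2
11 → none → 0
21 → 13, 20 → 2
13 → none → 0
20 → none → 0
30 → 27 → 1
27 → none → 0
Sum: 0 + 2 + 0 + 2 + 0 + 0 + 1 + 0 = 5
Change: 5 − 10 = -5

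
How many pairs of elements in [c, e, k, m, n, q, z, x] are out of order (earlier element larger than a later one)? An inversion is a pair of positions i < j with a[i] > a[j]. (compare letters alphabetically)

Element-by-element contributions:
c → none → 0
e → none → 0
k → none → 0
m → none → 0
n → none → 0
q → none → 0
z → x → 1
x → none → 0
Sum: 0 + 0 + 0 + 0 + 0 + 0 + 1 + 0 = 1

1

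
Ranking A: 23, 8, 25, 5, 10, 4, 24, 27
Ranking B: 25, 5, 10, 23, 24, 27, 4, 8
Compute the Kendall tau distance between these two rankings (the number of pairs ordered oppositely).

11 discordant pairs

Assign each item its position (1..8) in the first ordering, then rewrite the second ordering as that position sequence:
positions: 23→1, 8→2, 25→3, 5→4, 10→5, 4→6, 24→7, 27→8
second ordering as positions: [3, 4, 5, 1, 7, 8, 6, 2]
Discordant pairs = inversions in this position sequence.
3: 1, 2 → 2
4: 1, 2 → 2
5: 1, 2 → 2
1: 0
7: 6, 2 → 2
8: 6, 2 → 2
6: 2 → 1
2: 0
Total: 2 + 2 + 2 + 0 + 2 + 2 + 1 + 0 = 11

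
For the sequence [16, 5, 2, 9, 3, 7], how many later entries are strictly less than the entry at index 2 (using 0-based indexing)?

0

The element at index 2 is 2.
Elements after it: 9, 3, 7
None of them are smaller than 2.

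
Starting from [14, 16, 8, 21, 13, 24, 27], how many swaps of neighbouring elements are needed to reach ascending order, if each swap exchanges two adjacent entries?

Swaps: 5

The minimum number of adjacent swaps to sort an array equals its inversion count, since every such swap removes exactly one inversion.
Count inversions — for each element, later elements that are smaller:
14: 8, 13 → 2
16: 8, 13 → 2
8: none → 0
21: 13 → 1
13: none → 0
24: none → 0
27: none → 0
Total inversions: 2 + 2 + 0 + 1 + 0 + 0 + 0 = 5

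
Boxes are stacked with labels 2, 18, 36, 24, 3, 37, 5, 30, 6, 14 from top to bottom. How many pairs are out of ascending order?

20 out-of-order pairs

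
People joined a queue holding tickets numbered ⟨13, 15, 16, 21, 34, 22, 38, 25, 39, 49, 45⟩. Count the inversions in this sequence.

For each element, count later entries that are smaller:
13 → none → 0
15 → none → 0
16 → none → 0
21 → none → 0
34 → 22, 25 → 2
22 → none → 0
38 → 25 → 1
25 → none → 0
39 → none → 0
49 → 45 → 1
45 → none → 0
Sum: 0 + 0 + 0 + 0 + 2 + 0 + 1 + 0 + 0 + 1 + 0 = 4

4 out-of-order pairs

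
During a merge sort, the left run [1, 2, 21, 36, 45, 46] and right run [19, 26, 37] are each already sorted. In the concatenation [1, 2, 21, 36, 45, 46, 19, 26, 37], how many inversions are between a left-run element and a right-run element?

9 cross-inversions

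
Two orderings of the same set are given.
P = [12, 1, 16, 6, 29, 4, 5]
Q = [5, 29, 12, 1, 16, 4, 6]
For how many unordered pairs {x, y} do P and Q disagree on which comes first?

11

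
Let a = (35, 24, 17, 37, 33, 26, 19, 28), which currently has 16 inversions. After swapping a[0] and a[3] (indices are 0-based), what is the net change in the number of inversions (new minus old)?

+1

Positions 0 and 3 hold 35 and 37; after swapping, the array is [37, 24, 17, 35, 33, 26, 19, 28].
For each element, count later entries that are smaller:
37: 7
24: 2
17: 0
35: 4
33: 3
26: 1
19: 0
28: 0
Sum: 7 + 2 + 0 + 4 + 3 + 1 + 0 + 0 = 17
Change: 17 − 16 = +1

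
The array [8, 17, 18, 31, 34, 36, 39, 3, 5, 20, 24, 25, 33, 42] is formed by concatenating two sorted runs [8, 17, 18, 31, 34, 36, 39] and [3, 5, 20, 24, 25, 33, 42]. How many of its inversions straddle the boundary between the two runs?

There are 29 split inversions.

For each element r of the right run, count left-run elements greater than r:
r = 3: 8, 17, 18, 31, 34, 36, 39 → 7
r = 5: 8, 17, 18, 31, 34, 36, 39 → 7
r = 20: 31, 34, 36, 39 → 4
r = 24: 31, 34, 36, 39 → 4
r = 25: 31, 34, 36, 39 → 4
r = 33: 34, 36, 39 → 3
r = 42: none → 0
Cross-inversions: 7 + 7 + 4 + 4 + 4 + 3 + 0 = 29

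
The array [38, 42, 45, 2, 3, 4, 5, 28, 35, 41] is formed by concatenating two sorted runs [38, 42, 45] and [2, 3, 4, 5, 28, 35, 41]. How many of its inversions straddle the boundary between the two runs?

Count, for every r in R, how many entries of L exceed r:
r = 2: 38, 42, 45 → 3
r = 3: 38, 42, 45 → 3
r = 4: 38, 42, 45 → 3
r = 5: 38, 42, 45 → 3
r = 28: 38, 42, 45 → 3
r = 35: 38, 42, 45 → 3
r = 41: 42, 45 → 2
Cross-inversions: 3 + 3 + 3 + 3 + 3 + 3 + 2 = 20

20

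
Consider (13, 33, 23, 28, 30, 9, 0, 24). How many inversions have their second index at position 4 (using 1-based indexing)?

1 such element

The element at index 4 is 28.
Elements before it: 13, 33, 23
Those larger than 28: 33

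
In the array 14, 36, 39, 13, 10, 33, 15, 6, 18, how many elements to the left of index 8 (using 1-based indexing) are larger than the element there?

The element at index 8 is 6.
Elements before it: 14, 36, 39, 13, 10, 33, 15
Those larger than 6: 14, 36, 39, 13, 10, 33, 15

7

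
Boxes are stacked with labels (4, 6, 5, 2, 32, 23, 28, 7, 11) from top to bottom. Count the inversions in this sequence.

12

For each element, count later entries that are smaller:
4 → 2 → 1
6 → 5, 2 → 2
5 → 2 → 1
2 → none → 0
32 → 23, 28, 7, 11 → 4
23 → 7, 11 → 2
28 → 7, 11 → 2
7 → none → 0
11 → none → 0
Sum: 1 + 2 + 1 + 0 + 4 + 2 + 2 + 0 + 0 = 12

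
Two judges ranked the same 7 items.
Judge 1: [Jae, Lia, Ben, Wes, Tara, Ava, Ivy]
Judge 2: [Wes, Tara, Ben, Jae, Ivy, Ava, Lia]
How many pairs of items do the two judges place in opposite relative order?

Discordant pairs: 11

Assign each item its position (1..7) in the first ordering, then rewrite the second ordering as that position sequence:
positions: Jae→1, Lia→2, Ben→3, Wes→4, Tara→5, Ava→6, Ivy→7
second ordering as positions: [4, 5, 3, 1, 7, 6, 2]
Discordant pairs = inversions in this position sequence.
4: 3, 1, 2 → 3
5: 3, 1, 2 → 3
3: 1, 2 → 2
1: 0
7: 6, 2 → 2
6: 2 → 1
2: 0
Total: 3 + 3 + 2 + 0 + 2 + 1 + 0 = 11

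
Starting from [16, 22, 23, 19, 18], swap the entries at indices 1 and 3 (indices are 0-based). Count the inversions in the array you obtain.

4 inversions

Positions 1 and 3 hold 22 and 19; after swapping, the array is [16, 19, 23, 22, 18].
Element-by-element contributions:
16: 0
19: 1
23: 2
22: 1
18: 0
Sum: 0 + 1 + 2 + 1 + 0 = 4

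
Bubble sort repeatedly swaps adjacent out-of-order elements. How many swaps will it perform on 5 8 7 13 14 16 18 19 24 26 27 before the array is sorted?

1

Each adjacent swap fixes exactly one inversion, so the minimum swap count equals the number of inversions.
Count inversions — for each element, later elements that are smaller:
5: none → 0
8: 7 → 1
7: none → 0
13: none → 0
14: none → 0
16: none → 0
18: none → 0
19: none → 0
24: none → 0
26: none → 0
27: none → 0
Total inversions: 0 + 1 + 0 + 0 + 0 + 0 + 0 + 0 + 0 + 0 + 0 = 1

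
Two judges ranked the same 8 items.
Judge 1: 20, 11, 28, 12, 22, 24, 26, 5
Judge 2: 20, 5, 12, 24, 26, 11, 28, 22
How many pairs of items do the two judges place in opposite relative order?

Assign each item its position (1..8) in the first ordering, then rewrite the second ordering as that position sequence:
positions: 20→1, 11→2, 28→3, 12→4, 22→5, 24→6, 26→7, 5→8
second ordering as positions: [1, 8, 4, 6, 7, 2, 3, 5]
Discordant pairs = inversions in this position sequence.
1: 0
8: 4, 6, 7, 2, 3, 5 → 6
4: 2, 3 → 2
6: 2, 3, 5 → 3
7: 2, 3, 5 → 3
2: 0
3: 0
5: 0
Total: 0 + 6 + 2 + 3 + 3 + 0 + 0 + 0 = 14

14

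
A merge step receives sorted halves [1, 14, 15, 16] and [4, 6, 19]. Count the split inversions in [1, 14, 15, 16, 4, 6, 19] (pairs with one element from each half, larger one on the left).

6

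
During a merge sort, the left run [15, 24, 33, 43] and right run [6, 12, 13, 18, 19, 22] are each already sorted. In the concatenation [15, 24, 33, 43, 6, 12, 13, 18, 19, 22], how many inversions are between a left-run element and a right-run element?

Take each right-half value and tally the left-half values above it:
r = 6: 15, 24, 33, 43 → 4
r = 12: 15, 24, 33, 43 → 4
r = 13: 15, 24, 33, 43 → 4
r = 18: 24, 33, 43 → 3
r = 19: 24, 33, 43 → 3
r = 22: 24, 33, 43 → 3
Cross-inversions: 4 + 4 + 4 + 3 + 3 + 3 = 21

21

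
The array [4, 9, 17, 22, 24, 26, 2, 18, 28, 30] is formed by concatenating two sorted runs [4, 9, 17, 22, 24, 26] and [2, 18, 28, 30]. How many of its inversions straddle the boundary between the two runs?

Count, for every r in R, how many entries of L exceed r:
r = 2: 4, 9, 17, 22, 24, 26 → 6
r = 18: 22, 24, 26 → 3
r = 28: none → 0
r = 30: none → 0
Cross-inversions: 6 + 3 + 0 + 0 = 9

9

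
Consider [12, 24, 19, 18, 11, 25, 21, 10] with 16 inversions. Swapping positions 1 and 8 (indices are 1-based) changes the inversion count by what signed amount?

Positions 1 and 8 hold 12 and 10; after swapping, the array is [10, 24, 19, 18, 11, 25, 21, 12].
Element-by-element contributions:
10: 0
24: 5
19: 3
18: 2
11: 0
25: 2
21: 1
12: 0
Sum: 0 + 5 + 3 + 2 + 0 + 2 + 1 + 0 = 13
Change: 13 − 16 = -3

-3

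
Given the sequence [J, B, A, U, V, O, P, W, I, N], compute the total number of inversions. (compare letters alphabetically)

For each element, count later entries that are smaller:
J → B, A, I → 3
B → A → 1
A → none → 0
U → O, P, I, N → 4
V → O, P, I, N → 4
O → I, N → 2
P → I, N → 2
W → I, N → 2
I → none → 0
N → none → 0
Sum: 3 + 1 + 0 + 4 + 4 + 2 + 2 + 2 + 0 + 0 = 18

18 out-of-order pairs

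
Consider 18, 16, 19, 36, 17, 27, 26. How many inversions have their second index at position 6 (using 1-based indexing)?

1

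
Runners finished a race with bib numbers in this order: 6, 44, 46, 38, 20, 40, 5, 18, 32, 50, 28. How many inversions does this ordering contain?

28

Count, for each position, how many later elements it exceeds:
6 → 5 → 1
44 → 38, 20, 40, 5, 18, 32, 28 → 7
46 → 38, 20, 40, 5, 18, 32, 28 → 7
38 → 20, 5, 18, 32, 28 → 5
20 → 5, 18 → 2
40 → 5, 18, 32, 28 → 4
5 → none → 0
18 → none → 0
32 → 28 → 1
50 → 28 → 1
28 → none → 0
Sum: 1 + 7 + 7 + 5 + 2 + 4 + 0 + 0 + 1 + 1 + 0 = 28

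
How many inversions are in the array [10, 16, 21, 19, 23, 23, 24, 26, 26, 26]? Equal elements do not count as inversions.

1 out-of-order pair

For each element, count later entries that are smaller:
10 → none → 0
16 → none → 0
21 → 19 → 1
19 → none → 0
23 → none → 0
23 → none → 0
24 → none → 0
26 → none → 0
26 → none → 0
26 → none → 0
Sum: 0 + 0 + 1 + 0 + 0 + 0 + 0 + 0 + 0 + 0 = 1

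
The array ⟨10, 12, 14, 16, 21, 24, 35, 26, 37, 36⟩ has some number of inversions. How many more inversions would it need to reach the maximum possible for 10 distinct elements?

43 inversions short

Maximum inversions for 10 distinct elements is C(10, 2) = 10·9/2 = 45.
Current inversions — for each element, count later smaller elements:
10: 0
12: 0
14: 0
16: 0
21: 0
24: 0
35: 1
26: 0
37: 1
36: 0
Current total: 0 + 0 + 0 + 0 + 0 + 0 + 1 + 0 + 1 + 0 = 2
Shortfall: 45 − 2 = 43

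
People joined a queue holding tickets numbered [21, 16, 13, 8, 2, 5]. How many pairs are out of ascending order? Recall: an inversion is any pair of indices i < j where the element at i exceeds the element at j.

For each element, count later entries that are smaller:
21: 5
16: 4
13: 3
8: 2
2: 0
5: 0
Sum: 5 + 4 + 3 + 2 + 0 + 0 = 14

14 inversions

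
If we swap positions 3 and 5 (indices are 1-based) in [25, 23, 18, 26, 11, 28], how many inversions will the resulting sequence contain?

Positions 3 and 5 hold 18 and 11; after swapping, the array is [25, 23, 11, 26, 18, 28].
Sweep left to right; for each value list the smaller values that follow it:
25 → 23, 11, 18 → 3
23 → 11, 18 → 2
11 → none → 0
26 → 18 → 1
18 → none → 0
28 → none → 0
Sum: 3 + 2 + 0 + 1 + 0 + 0 = 6

6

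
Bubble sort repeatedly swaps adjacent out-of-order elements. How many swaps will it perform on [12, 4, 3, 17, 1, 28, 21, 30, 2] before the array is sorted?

15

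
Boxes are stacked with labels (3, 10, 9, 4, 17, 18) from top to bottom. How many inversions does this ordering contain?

3

Listing every pair i<j with a[i]>a[j] (using 0-based positions):
(1,2): 10 > 9
(1,3): 10 > 4
(2,3): 9 > 4
That's 3 pairs.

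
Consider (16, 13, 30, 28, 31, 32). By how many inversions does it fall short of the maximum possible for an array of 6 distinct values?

13

Maximum inversions for 6 distinct elements is C(6, 2) = 6·5/2 = 15.
Current inversions — for each element, count later smaller elements:
16: 1
13: 0
30: 1
28: 0
31: 0
32: 0
Current total: 1 + 0 + 1 + 0 + 0 + 0 = 2
Shortfall: 15 − 2 = 13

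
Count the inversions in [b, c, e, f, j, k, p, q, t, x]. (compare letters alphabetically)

0

Count, for each position, how many later elements it exceeds:
b: 0
c: 0
e: 0
f: 0
j: 0
k: 0
p: 0
q: 0
t: 0
x: 0
Sum: 0 + 0 + 0 + 0 + 0 + 0 + 0 + 0 + 0 + 0 = 0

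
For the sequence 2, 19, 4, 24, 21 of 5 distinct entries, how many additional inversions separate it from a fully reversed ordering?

Maximum inversions for 5 distinct elements is C(5, 2) = 5·4/2 = 10.
Current inversions — for each element, count later smaller elements:
2: 0
19: 1
4: 0
24: 1
21: 0
Current total: 0 + 1 + 0 + 1 + 0 = 2
Shortfall: 10 − 2 = 8

8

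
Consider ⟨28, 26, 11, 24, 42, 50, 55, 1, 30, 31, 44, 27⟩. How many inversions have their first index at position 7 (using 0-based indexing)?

0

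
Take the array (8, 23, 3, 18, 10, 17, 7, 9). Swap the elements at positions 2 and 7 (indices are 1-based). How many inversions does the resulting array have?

9

Positions 2 and 7 hold 23 and 7; after swapping, the array is [8, 7, 3, 18, 10, 17, 23, 9].
Count, for each position, how many later elements it exceeds:
8: 2
7: 1
3: 0
18: 3
10: 1
17: 1
23: 1
9: 0
Sum: 2 + 1 + 0 + 3 + 1 + 1 + 1 + 0 = 9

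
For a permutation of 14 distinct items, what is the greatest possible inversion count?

91

A reversed (strictly descending) arrangement makes every pair an inversion, giving C(14, 2) inversions.
C(14, 2) = 14·13/2 = 91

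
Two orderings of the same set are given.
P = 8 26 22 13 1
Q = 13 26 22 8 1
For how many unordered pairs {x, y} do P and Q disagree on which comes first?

5 disagreeing pairs

Assign each item its position (1..5) in the first ordering, then rewrite the second ordering as that position sequence:
positions: 8→1, 26→2, 22→3, 13→4, 1→5
second ordering as positions: [4, 2, 3, 1, 5]
Discordant pairs = inversions in this position sequence.
4: 2, 3, 1 → 3
2: 1 → 1
3: 1 → 1
1: 0
5: 0
Total: 3 + 1 + 1 + 0 + 0 = 5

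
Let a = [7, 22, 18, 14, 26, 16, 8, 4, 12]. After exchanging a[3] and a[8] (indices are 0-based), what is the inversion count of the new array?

22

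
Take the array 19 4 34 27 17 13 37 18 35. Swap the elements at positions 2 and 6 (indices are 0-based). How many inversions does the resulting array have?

15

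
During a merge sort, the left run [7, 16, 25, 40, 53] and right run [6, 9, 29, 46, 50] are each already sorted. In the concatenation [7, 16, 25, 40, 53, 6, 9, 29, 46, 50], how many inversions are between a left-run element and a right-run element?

Cross-inversions: 13

Count, for every r in R, how many entries of L exceed r:
r = 6: 7, 16, 25, 40, 53 → 5
r = 9: 16, 25, 40, 53 → 4
r = 29: 40, 53 → 2
r = 46: 53 → 1
r = 50: 53 → 1
Cross-inversions: 5 + 4 + 2 + 1 + 1 = 13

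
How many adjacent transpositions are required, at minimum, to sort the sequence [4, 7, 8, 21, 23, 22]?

The minimum number of adjacent swaps to sort an array equals its inversion count, since every such swap removes exactly one inversion.
Count inversions — for each element, later elements that are smaller:
4: none → 0
7: none → 0
8: none → 0
21: none → 0
23: 22 → 1
22: none → 0
Total inversions: 0 + 0 + 0 + 0 + 1 + 0 = 1

1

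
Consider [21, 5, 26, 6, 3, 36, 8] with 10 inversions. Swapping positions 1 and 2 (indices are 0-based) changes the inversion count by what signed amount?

Positions 1 and 2 hold 5 and 26; after swapping, the array is [21, 26, 5, 6, 3, 36, 8].
For each element, count later entries that are smaller:
21: 4
26: 4
5: 1
6: 1
3: 0
36: 1
8: 0
Sum: 4 + 4 + 1 + 1 + 0 + 1 + 0 = 11
Change: 11 − 10 = +1

+1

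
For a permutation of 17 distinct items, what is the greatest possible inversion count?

136 inversions

The maximum occurs when the array is in strictly decreasing order: every one of the C(17, 2) pairs is inverted.
C(17, 2) = 17·16/2 = 136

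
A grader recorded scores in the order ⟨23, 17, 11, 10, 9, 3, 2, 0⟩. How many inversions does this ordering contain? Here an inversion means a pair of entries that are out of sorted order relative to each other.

Count, for each position, how many later elements it exceeds:
23: 7
17: 6
11: 5
10: 4
9: 3
3: 2
2: 1
0: 0
Sum: 7 + 6 + 5 + 4 + 3 + 2 + 1 + 0 = 28

28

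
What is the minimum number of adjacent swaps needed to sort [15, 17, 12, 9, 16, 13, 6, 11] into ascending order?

Minimum adjacent swaps = number of inversions (each swap of adjacent out-of-order elements removes one inversion and no swap can remove more).
Count inversions — for each element, later elements that are smaller:
15: 12, 9, 13, 6, 11 → 5
17: 12, 9, 16, 13, 6, 11 → 6
12: 9, 6, 11 → 3
9: 6 → 1
16: 13, 6, 11 → 3
13: 6, 11 → 2
6: none → 0
11: none → 0
Total inversions: 5 + 6 + 3 + 1 + 3 + 2 + 0 + 0 = 20

20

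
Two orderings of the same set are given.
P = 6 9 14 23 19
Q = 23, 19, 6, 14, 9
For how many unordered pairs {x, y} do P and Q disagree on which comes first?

Assign each item its position (1..5) in the first ordering, then rewrite the second ordering as that position sequence:
positions: 6→1, 9→2, 14→3, 23→4, 19→5
second ordering as positions: [4, 5, 1, 3, 2]
Discordant pairs = inversions in this position sequence.
4: 1, 3, 2 → 3
5: 1, 3, 2 → 3
1: 0
3: 2 → 1
2: 0
Total: 3 + 3 + 0 + 1 + 0 = 7

There are 7 disagreeing pairs.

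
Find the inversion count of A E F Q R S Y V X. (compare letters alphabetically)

2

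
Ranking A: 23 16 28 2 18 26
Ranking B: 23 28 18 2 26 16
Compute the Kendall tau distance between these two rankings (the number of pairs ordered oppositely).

5

Assign each item its position (1..6) in the first ordering, then rewrite the second ordering as that position sequence:
positions: 23→1, 16→2, 28→3, 2→4, 18→5, 26→6
second ordering as positions: [1, 3, 5, 4, 6, 2]
Discordant pairs = inversions in this position sequence.
1: 0
3: 2 → 1
5: 4, 2 → 2
4: 2 → 1
6: 2 → 1
2: 0
Total: 0 + 1 + 2 + 1 + 1 + 0 = 5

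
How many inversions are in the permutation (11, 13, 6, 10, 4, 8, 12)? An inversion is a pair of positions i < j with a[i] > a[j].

12 inversions

Listing every pair i<j with a[i]>a[j] (using 1-based positions):
(1,3): 11 > 6
(1,4): 11 > 10
(1,5): 11 > 4
(1,6): 11 > 8
(2,3): 13 > 6
(2,4): 13 > 10
(2,5): 13 > 4
(2,6): 13 > 8
(2,7): 13 > 12
(3,5): 6 > 4
(4,5): 10 > 4
(4,6): 10 > 8
That's 12 pairs.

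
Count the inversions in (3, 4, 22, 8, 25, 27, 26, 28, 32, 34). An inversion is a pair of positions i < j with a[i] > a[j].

Count, for each position, how many later elements it exceeds:
3 → none → 0
4 → none → 0
22 → 8 → 1
8 → none → 0
25 → none → 0
27 → 26 → 1
26 → none → 0
28 → none → 0
32 → none → 0
34 → none → 0
Sum: 0 + 0 + 1 + 0 + 0 + 1 + 0 + 0 + 0 + 0 = 2

2 inversions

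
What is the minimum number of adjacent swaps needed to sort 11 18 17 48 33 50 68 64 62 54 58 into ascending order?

The minimum number of adjacent swaps to sort an array equals its inversion count, since every such swap removes exactly one inversion.
Count inversions — for each element, later elements that are smaller:
11: none → 0
18: 17 → 1
17: none → 0
48: 33 → 1
33: none → 0
50: none → 0
68: 64, 62, 54, 58 → 4
64: 62, 54, 58 → 3
62: 54, 58 → 2
54: none → 0
58: none → 0
Total inversions: 0 + 1 + 0 + 1 + 0 + 0 + 4 + 3 + 2 + 0 + 0 = 11

11 adjacent swaps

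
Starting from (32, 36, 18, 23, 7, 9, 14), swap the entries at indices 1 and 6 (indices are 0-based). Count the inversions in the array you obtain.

11 inversions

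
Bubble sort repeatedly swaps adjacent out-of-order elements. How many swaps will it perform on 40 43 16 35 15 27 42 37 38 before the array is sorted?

18 adjacent swaps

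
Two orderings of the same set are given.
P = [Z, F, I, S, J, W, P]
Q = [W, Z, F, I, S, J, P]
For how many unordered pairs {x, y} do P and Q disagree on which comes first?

Assign each item its position (1..7) in the first ordering, then rewrite the second ordering as that position sequence:
positions: Z→1, F→2, I→3, S→4, J→5, W→6, P→7
second ordering as positions: [6, 1, 2, 3, 4, 5, 7]
Discordant pairs = inversions in this position sequence.
6: 1, 2, 3, 4, 5 → 5
1: 0
2: 0
3: 0
4: 0
5: 0
7: 0
Total: 5 + 0 + 0 + 0 + 0 + 0 + 0 = 5

5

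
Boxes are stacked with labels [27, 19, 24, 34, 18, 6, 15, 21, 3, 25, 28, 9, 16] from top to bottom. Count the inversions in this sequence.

47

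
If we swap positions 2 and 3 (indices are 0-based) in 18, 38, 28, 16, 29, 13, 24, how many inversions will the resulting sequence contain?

12 inversions

Positions 2 and 3 hold 28 and 16; after swapping, the array is [18, 38, 16, 28, 29, 13, 24].
Count, for each position, how many later elements it exceeds:
18 → 16, 13 → 2
38 → 16, 28, 29, 13, 24 → 5
16 → 13 → 1
28 → 13, 24 → 2
29 → 13, 24 → 2
13 → none → 0
24 → none → 0
Sum: 2 + 5 + 1 + 2 + 2 + 0 + 0 = 12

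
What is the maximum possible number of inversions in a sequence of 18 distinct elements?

153 inversions

A reversed (strictly descending) arrangement makes every pair an inversion, giving C(18, 2) inversions.
C(18, 2) = 18·17/2 = 153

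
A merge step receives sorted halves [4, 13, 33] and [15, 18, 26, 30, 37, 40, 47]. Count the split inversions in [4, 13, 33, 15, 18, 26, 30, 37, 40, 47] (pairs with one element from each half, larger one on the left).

4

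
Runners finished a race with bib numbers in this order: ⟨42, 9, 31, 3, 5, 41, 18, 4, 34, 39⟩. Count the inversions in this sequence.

22 inversions

Sweep left to right; for each value list the smaller values that follow it:
42 → 9, 31, 3, 5, 41, 18, 4, 34, 39 → 9
9 → 3, 5, 4 → 3
31 → 3, 5, 18, 4 → 4
3 → none → 0
5 → 4 → 1
41 → 18, 4, 34, 39 → 4
18 → 4 → 1
4 → none → 0
34 → none → 0
39 → none → 0
Sum: 9 + 3 + 4 + 0 + 1 + 4 + 1 + 0 + 0 + 0 = 22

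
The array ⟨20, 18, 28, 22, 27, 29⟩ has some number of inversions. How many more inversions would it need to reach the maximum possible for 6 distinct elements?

Maximum inversions for 6 distinct elements is C(6, 2) = 6·5/2 = 15.
Current inversions — for each element, count later smaller elements:
20: 1
18: 0
28: 2
22: 0
27: 0
29: 0
Current total: 1 + 0 + 2 + 0 + 0 + 0 = 3
Shortfall: 15 − 3 = 12

12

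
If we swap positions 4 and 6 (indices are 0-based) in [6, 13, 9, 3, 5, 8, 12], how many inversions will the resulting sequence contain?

Positions 4 and 6 hold 5 and 12; after swapping, the array is [6, 13, 9, 3, 12, 8, 5].
Count, for each position, how many later elements it exceeds:
6 → 3, 5 → 2
13 → 9, 3, 12, 8, 5 → 5
9 → 3, 8, 5 → 3
3 → none → 0
12 → 8, 5 → 2
8 → 5 → 1
5 → none → 0
Sum: 2 + 5 + 3 + 0 + 2 + 1 + 0 = 13

13 inversions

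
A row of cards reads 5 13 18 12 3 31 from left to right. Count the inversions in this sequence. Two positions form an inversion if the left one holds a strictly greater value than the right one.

6

Out-of-order index pairs (1-indexed):
(1,5): 5 > 3
(2,4): 13 > 12
(2,5): 13 > 3
(3,4): 18 > 12
(3,5): 18 > 3
(4,5): 12 > 3
That's 6 pairs.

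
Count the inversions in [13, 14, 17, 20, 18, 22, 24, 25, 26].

1

For each element, count later entries that are smaller:
13: 0
14: 0
17: 0
20: 1
18: 0
22: 0
24: 0
25: 0
26: 0
Sum: 0 + 0 + 0 + 1 + 0 + 0 + 0 + 0 + 0 = 1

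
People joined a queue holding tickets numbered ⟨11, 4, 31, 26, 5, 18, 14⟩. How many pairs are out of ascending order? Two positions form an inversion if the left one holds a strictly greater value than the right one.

Count, for each position, how many later elements it exceeds:
11 → 4, 5 → 2
4 → none → 0
31 → 26, 5, 18, 14 → 4
26 → 5, 18, 14 → 3
5 → none → 0
18 → 14 → 1
14 → none → 0
Sum: 2 + 0 + 4 + 3 + 0 + 1 + 0 = 10

10 out-of-order pairs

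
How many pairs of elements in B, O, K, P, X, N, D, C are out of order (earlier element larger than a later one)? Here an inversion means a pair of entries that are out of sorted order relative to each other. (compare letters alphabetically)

Inversions: 15

Sweep left to right; for each value list the smaller values that follow it:
B: 0
O: 4
K: 2
P: 3
X: 3
N: 2
D: 1
C: 0
Sum: 0 + 4 + 2 + 3 + 3 + 2 + 1 + 0 = 15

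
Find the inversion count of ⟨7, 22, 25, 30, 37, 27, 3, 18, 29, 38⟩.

Sweep left to right; for each value list the smaller values that follow it:
7: 1
22: 2
25: 2
30: 4
37: 4
27: 2
3: 0
18: 0
29: 0
38: 0
Sum: 1 + 2 + 2 + 4 + 4 + 2 + 0 + 0 + 0 + 0 = 15

Inversions: 15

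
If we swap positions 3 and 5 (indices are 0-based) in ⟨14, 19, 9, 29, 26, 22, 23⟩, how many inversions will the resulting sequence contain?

There are 4 inversions.

Positions 3 and 5 hold 29 and 22; after swapping, the array is [14, 19, 9, 22, 26, 29, 23].
Count, for each position, how many later elements it exceeds:
14 → 9 → 1
19 → 9 → 1
9 → none → 0
22 → none → 0
26 → 23 → 1
29 → 23 → 1
23 → none → 0
Sum: 1 + 1 + 0 + 0 + 1 + 1 + 0 = 4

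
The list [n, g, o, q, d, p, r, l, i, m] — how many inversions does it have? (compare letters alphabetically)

For each element, count later entries that are smaller:
n: 5
g: 1
o: 4
q: 5
d: 0
p: 3
r: 3
l: 1
i: 0
m: 0
Sum: 5 + 1 + 4 + 5 + 0 + 3 + 3 + 1 + 0 + 0 = 22

There are 22 out-of-order pairs.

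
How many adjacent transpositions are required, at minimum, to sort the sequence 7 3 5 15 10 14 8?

Each adjacent swap fixes exactly one inversion, so the minimum swap count equals the number of inversions.
Count inversions — for each element, later elements that are smaller:
7: 3, 5 → 2
3: none → 0
5: none → 0
15: 10, 14, 8 → 3
10: 8 → 1
14: 8 → 1
8: none → 0
Total inversions: 2 + 0 + 0 + 3 + 1 + 1 + 0 = 7

Adjacent swaps: 7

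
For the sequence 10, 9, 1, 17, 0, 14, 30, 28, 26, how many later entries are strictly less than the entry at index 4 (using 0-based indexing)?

0

The element at index 4 is 0.
Elements after it: 14, 30, 28, 26
None of them are smaller than 0.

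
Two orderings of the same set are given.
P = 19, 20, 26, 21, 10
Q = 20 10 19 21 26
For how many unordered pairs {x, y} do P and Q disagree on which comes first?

5 disagreeing pairs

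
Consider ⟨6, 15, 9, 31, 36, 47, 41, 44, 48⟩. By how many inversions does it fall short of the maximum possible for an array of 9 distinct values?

Maximum inversions for 9 distinct elements is C(9, 2) = 9·8/2 = 36.
Current inversions — for each element, count later smaller elements:
6: 0
15: 1
9: 0
31: 0
36: 0
47: 2
41: 0
44: 0
48: 0
Current total: 0 + 1 + 0 + 0 + 0 + 2 + 0 + 0 + 0 = 3
Shortfall: 36 − 3 = 33

33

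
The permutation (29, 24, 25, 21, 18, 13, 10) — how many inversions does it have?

20 inversions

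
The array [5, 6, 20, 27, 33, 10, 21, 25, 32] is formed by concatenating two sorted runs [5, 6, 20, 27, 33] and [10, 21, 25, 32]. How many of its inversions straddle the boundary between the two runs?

8

For each element r of the right run, count left-run elements greater than r:
r = 10: 20, 27, 33 → 3
r = 21: 27, 33 → 2
r = 25: 27, 33 → 2
r = 32: 33 → 1
Cross-inversions: 3 + 2 + 2 + 1 = 8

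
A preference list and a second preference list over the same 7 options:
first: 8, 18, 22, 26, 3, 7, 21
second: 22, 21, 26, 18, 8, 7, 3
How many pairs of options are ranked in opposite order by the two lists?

Assign each item its position (1..7) in the first ordering, then rewrite the second ordering as that position sequence:
positions: 8→1, 18→2, 22→3, 26→4, 3→5, 7→6, 21→7
second ordering as positions: [3, 7, 4, 2, 1, 6, 5]
Discordant pairs = inversions in this position sequence.
3: 2, 1 → 2
7: 4, 2, 1, 6, 5 → 5
4: 2, 1 → 2
2: 1 → 1
1: 0
6: 5 → 1
5: 0
Total: 2 + 5 + 2 + 1 + 0 + 1 + 0 = 11

11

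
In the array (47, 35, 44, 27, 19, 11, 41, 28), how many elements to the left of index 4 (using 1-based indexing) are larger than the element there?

3

The element at index 4 is 27.
Elements before it: 47, 35, 44
Those larger than 27: 47, 35, 44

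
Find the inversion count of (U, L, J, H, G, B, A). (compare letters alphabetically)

Inversions: 21

Count, for each position, how many later elements it exceeds:
U → L, J, H, G, B, A → 6
L → J, H, G, B, A → 5
J → H, G, B, A → 4
H → G, B, A → 3
G → B, A → 2
B → A → 1
A → none → 0
Sum: 6 + 5 + 4 + 3 + 2 + 1 + 0 = 21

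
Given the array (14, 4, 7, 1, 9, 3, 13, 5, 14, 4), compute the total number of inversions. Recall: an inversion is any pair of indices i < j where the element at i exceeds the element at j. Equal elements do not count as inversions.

21 inversions

For each element, count later entries that are smaller:
14: 8
4: 2
7: 4
1: 0
9: 3
3: 0
13: 2
5: 1
14: 1
4: 0
Sum: 8 + 2 + 4 + 0 + 3 + 0 + 2 + 1 + 1 + 0 = 21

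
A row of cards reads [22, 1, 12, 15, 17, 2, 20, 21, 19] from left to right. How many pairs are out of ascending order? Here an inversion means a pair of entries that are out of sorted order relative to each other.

There are 13 inversions.

Sweep left to right; for each value list the smaller values that follow it:
22 → 1, 12, 15, 17, 2, 20, 21, 19 → 8
1 → none → 0
12 → 2 → 1
15 → 2 → 1
17 → 2 → 1
2 → none → 0
20 → 19 → 1
21 → 19 → 1
19 → none → 0
Sum: 8 + 0 + 1 + 1 + 1 + 0 + 1 + 1 + 0 = 13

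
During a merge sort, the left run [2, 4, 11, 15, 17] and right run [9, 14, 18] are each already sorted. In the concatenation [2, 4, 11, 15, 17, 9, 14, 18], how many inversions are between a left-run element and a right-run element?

Take each right-half value and tally the left-half values above it:
r = 9: 11, 15, 17 → 3
r = 14: 15, 17 → 2
r = 18: none → 0
Cross-inversions: 3 + 2 + 0 = 5

5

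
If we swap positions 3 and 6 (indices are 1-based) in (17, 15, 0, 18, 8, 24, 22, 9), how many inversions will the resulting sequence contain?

17 inversions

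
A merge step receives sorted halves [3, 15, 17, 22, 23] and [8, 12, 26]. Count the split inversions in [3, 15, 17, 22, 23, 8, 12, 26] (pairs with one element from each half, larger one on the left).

Take each right-half value and tally the left-half values above it:
r = 8: 15, 17, 22, 23 → 4
r = 12: 15, 17, 22, 23 → 4
r = 26: none → 0
Cross-inversions: 4 + 4 + 0 = 8

8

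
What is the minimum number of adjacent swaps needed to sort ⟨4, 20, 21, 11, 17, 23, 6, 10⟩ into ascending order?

There are 14 swaps.

Each adjacent swap fixes exactly one inversion, so the minimum swap count equals the number of inversions.
Count inversions — for each element, later elements that are smaller:
4: none → 0
20: 11, 17, 6, 10 → 4
21: 11, 17, 6, 10 → 4
11: 6, 10 → 2
17: 6, 10 → 2
23: 6, 10 → 2
6: none → 0
10: none → 0
Total inversions: 0 + 4 + 4 + 2 + 2 + 2 + 0 + 0 = 14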